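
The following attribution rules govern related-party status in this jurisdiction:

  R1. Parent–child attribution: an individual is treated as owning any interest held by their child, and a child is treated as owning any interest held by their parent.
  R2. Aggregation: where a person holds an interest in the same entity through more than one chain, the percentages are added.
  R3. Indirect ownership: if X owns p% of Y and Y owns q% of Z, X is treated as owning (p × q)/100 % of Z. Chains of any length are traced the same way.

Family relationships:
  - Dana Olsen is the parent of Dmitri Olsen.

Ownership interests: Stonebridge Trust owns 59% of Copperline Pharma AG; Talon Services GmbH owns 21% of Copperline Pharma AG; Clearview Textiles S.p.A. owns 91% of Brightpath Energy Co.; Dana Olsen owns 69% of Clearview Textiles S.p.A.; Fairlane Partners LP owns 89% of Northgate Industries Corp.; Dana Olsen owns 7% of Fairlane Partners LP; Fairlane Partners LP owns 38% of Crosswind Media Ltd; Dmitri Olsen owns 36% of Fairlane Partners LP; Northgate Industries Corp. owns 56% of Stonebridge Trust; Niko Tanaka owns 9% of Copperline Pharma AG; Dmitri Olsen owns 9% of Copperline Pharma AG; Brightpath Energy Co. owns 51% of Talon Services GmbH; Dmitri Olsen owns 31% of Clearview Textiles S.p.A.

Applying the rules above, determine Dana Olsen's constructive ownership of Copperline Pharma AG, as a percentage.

31.390508%

By parent–child attribution (R1), Dana Olsen is treated as also owning Dmitri Olsen's interest in Fairlane Partners LP, giving 7% + 36% = 43%.
By parent–child attribution (R1), Dana Olsen is treated as also owning Dmitri Olsen's interest in Clearview Textiles S.p.A, giving 69% + 31% = 100%.
By parent–child attribution (R1), Dana Olsen is treated as owning Dmitri Olsen's 9% interest in Copperline Pharma AG.
Chain via Fairlane Partners LP → Northgate Industries Corp. → Stonebridge Trust (R3): 43% × 89% × 56% × 59% = 12.644408% of Copperline Pharma AG.
Chain via Clearview Textiles S.p.A. → Brightpath Energy Co. → Talon Services GmbH (R3): 100% × 91% × 51% × 21% = 9.7461% of Copperline Pharma AG.
Direct interest in Copperline Pharma AG: 9%.
Aggregating (R2): 12.644408% + 9.7461% + 9% = 31.390508%.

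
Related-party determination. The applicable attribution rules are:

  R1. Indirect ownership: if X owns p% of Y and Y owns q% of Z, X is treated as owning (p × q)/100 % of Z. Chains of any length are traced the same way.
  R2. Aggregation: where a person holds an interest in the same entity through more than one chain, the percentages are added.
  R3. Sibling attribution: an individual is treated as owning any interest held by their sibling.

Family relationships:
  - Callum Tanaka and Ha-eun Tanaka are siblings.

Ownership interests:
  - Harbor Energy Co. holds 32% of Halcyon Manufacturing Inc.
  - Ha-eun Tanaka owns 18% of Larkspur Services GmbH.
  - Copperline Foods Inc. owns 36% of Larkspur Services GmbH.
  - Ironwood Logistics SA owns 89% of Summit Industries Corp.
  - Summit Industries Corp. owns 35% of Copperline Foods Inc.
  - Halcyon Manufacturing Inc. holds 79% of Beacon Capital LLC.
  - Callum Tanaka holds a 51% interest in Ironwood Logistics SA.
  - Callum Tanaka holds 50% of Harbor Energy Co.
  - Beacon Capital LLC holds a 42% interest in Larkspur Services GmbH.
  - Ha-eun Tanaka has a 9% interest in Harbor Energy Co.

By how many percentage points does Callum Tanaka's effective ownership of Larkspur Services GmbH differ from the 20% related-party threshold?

By sibling attribution (R3), Callum Tanaka is treated as also owning Ha-eun Tanaka's interest in Harbor Energy Co, giving 50% + 9% = 59%.
By sibling attribution (R3), Callum Tanaka is treated as owning Ha-eun Tanaka's 18% interest in Larkspur Services GmbH.
Chain via Ironwood Logistics SA → Summit Industries Corp. → Copperline Foods Inc. (R1): 51% × 89% × 35% × 36% = 5.71914% of Larkspur Services GmbH.
Chain via Harbor Energy Co. → Halcyon Manufacturing Inc. → Beacon Capital LLC (R1): 59% × 32% × 79% × 42% = 6.264384% of Larkspur Services GmbH.
Direct interest in Larkspur Services GmbH: 18%.
Aggregating (R2): 5.71914% + 6.264384% + 18% = 29.983524%.
29.983524% exceeds the 20% threshold by 9.983524 percentage points.

9.983524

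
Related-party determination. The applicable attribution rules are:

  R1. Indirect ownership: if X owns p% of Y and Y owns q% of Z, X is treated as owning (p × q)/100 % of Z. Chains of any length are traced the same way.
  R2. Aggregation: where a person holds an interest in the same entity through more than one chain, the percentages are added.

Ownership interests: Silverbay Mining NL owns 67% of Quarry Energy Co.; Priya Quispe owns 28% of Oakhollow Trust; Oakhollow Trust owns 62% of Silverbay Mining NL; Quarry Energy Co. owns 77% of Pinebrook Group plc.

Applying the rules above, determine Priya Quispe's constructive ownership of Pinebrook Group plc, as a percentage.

8.956024%

Chain via Oakhollow Trust → Silverbay Mining NL → Quarry Energy Co. (R1): 28% × 62% × 67% × 77% = 8.956024% of Pinebrook Group plc.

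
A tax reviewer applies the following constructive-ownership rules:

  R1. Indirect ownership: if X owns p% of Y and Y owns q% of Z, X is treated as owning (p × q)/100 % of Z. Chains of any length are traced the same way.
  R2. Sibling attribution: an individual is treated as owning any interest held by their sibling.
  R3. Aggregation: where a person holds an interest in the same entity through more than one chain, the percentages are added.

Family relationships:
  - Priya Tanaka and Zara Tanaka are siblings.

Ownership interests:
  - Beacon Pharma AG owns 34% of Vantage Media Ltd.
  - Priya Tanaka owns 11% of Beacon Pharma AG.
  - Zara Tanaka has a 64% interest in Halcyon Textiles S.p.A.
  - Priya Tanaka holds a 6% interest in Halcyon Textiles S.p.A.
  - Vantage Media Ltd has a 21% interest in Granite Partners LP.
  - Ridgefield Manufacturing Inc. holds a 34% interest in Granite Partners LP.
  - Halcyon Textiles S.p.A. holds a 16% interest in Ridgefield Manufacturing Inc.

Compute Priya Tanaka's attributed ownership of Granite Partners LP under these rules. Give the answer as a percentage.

4.5934%

By sibling attribution (R2), Priya Tanaka is treated as also owning Zara Tanaka's interest in Halcyon Textiles S.p.A, giving 6% + 64% = 70%.
Chain via Beacon Pharma AG → Vantage Media Ltd (R1): 11% × 34% × 21% = 0.7854% of Granite Partners LP.
Chain via Halcyon Textiles S.p.A. → Ridgefield Manufacturing Inc. (R1): 70% × 16% × 34% = 3.808% of Granite Partners LP.
Aggregating (R3): 0.7854% + 3.808% = 4.5934%.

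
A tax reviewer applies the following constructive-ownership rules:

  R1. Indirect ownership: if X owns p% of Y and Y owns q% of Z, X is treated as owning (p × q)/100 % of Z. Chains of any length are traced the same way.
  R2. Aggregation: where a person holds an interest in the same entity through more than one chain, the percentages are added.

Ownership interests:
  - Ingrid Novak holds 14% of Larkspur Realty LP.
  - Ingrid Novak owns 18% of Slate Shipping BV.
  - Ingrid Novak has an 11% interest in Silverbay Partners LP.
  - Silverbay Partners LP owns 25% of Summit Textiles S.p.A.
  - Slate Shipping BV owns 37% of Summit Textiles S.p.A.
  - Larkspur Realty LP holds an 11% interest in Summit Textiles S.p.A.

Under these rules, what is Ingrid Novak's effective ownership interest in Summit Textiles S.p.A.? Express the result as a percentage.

10.95%

Chain via Silverbay Partners LP (R1): 11% × 25% = 2.75% of Summit Textiles S.p.A.
Chain via Slate Shipping BV (R1): 18% × 37% = 6.66% of Summit Textiles S.p.A.
Chain via Larkspur Realty LP (R1): 14% × 11% = 1.54% of Summit Textiles S.p.A.
Aggregating (R2): 2.75% + 6.66% + 1.54% = 10.95%.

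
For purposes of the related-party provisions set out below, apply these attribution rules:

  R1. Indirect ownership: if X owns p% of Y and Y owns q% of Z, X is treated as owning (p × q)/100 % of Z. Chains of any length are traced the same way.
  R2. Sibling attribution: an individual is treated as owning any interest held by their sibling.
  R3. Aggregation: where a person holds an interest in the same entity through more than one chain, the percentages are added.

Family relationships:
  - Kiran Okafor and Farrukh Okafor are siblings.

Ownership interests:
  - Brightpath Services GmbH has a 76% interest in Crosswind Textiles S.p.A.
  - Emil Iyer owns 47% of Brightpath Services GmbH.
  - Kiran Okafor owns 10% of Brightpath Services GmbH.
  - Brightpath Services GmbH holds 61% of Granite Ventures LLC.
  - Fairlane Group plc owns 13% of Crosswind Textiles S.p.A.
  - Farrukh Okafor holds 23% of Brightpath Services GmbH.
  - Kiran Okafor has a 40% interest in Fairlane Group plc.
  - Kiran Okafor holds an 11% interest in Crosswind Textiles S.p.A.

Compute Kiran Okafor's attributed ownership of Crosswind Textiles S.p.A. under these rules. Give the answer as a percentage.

By sibling attribution (R2), Kiran Okafor is treated as also owning Farrukh Okafor's interest in Brightpath Services GmbH, giving 10% + 23% = 33%.
Chain via Fairlane Group plc (R1): 40% × 13% = 5.2% of Crosswind Textiles S.p.A.
Chain via Brightpath Services GmbH (R1): 33% × 76% = 25.08% of Crosswind Textiles S.p.A.
Direct interest in Crosswind Textiles S.p.A: 11%.
Aggregating (R3): 5.2% + 25.08% + 11% = 41.28%.

41.28%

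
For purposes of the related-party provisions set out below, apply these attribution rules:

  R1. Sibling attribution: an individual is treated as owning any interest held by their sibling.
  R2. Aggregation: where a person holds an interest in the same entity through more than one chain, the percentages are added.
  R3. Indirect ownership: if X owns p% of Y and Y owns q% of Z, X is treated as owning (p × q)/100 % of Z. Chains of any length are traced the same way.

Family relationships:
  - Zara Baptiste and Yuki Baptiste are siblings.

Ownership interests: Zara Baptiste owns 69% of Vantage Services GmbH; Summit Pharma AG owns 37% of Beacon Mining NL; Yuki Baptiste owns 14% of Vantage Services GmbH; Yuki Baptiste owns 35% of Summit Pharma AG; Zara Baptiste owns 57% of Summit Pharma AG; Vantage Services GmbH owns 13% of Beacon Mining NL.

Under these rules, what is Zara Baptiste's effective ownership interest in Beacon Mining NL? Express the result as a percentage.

By sibling attribution (R1), Zara Baptiste is treated as also owning Yuki Baptiste's interest in Vantage Services GmbH, giving 69% + 14% = 83%.
By sibling attribution (R1), Zara Baptiste is treated as also owning Yuki Baptiste's interest in Summit Pharma AG, giving 57% + 35% = 92%.
Chain via Vantage Services GmbH (R3): 83% × 13% = 10.79% of Beacon Mining NL.
Chain via Summit Pharma AG (R3): 92% × 37% = 34.04% of Beacon Mining NL.
Aggregating (R2): 10.79% + 34.04% = 44.83%.

44.83%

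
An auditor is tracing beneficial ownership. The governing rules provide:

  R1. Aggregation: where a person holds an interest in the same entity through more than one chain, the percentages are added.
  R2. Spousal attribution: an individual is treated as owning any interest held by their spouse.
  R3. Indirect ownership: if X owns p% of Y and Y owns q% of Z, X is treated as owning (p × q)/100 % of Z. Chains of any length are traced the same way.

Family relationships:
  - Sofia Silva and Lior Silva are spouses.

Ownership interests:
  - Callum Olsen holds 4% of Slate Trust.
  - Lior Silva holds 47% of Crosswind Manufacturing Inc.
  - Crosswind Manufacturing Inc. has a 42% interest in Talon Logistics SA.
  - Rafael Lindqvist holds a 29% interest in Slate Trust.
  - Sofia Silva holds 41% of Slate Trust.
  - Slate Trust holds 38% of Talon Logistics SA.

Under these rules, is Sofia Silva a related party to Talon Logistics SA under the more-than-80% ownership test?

By spousal attribution (R2), Sofia Silva is treated as owning Lior Silva's 47% interest in Crosswind Manufacturing Inc.
Chain via Slate Trust (R3): 41% × 38% = 15.58% of Talon Logistics SA.
Chain via Crosswind Manufacturing Inc. (R3): 47% × 42% = 19.74% of Talon Logistics SA.
Aggregating (R1): 15.58% + 19.74% = 35.32%.
35.32% does not exceed the 80% threshold, so Sofia is not a related party to Talon Logistics SA.

No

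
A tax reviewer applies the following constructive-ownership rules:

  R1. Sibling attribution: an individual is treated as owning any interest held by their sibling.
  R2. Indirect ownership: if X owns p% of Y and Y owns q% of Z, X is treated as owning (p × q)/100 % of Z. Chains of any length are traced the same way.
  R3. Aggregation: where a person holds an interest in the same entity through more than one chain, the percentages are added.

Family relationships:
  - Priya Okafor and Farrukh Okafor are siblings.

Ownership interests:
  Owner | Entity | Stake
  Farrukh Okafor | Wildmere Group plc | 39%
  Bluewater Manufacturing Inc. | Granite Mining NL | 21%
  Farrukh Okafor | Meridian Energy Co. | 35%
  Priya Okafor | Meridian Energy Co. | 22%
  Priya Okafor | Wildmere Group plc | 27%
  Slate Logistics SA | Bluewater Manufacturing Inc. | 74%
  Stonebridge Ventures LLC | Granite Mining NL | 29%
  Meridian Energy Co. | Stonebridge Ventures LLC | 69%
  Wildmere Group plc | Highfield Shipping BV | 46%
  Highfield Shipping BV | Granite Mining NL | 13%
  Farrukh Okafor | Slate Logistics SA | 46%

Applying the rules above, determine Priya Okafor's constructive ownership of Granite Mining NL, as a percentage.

By sibling attribution (R1), Priya Okafor is treated as also owning Farrukh Okafor's interest in Meridian Energy Co, giving 22% + 35% = 57%.
By sibling attribution (R1), Priya Okafor is treated as also owning Farrukh Okafor's interest in Wildmere Group plc, giving 27% + 39% = 66%.
By sibling attribution (R1), Priya Okafor is treated as owning Farrukh Okafor's 46% interest in Slate Logistics SA.
Chain via Meridian Energy Co. → Stonebridge Ventures LLC (R2): 57% × 69% × 29% = 11.4057% of Granite Mining NL.
Chain via Wildmere Group plc → Highfield Shipping BV (R2): 66% × 46% × 13% = 3.9468% of Granite Mining NL.
Chain via Slate Logistics SA → Bluewater Manufacturing Inc. (R2): 46% × 74% × 21% = 7.1484% of Granite Mining NL.
Aggregating (R3): 11.4057% + 3.9468% + 7.1484% = 22.5009%.

22.5009%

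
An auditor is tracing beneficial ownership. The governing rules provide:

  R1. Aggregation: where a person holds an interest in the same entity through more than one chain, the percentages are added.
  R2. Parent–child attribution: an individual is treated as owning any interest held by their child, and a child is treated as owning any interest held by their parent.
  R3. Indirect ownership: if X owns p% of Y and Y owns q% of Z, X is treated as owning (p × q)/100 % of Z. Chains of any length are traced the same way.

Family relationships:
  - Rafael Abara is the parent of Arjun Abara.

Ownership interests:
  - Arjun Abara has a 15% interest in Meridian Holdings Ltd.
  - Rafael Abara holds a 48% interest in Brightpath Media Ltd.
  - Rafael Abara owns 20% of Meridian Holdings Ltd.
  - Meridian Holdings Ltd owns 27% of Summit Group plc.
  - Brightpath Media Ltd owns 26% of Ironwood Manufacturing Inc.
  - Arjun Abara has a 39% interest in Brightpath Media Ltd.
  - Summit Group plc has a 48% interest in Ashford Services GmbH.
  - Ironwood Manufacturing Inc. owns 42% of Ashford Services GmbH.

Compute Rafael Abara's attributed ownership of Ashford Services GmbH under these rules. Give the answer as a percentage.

By parent–child attribution (R2), Rafael Abara is treated as also owning Arjun Abara's interest in Meridian Holdings Ltd, giving 20% + 15% = 35%.
By parent–child attribution (R2), Rafael Abara is treated as also owning Arjun Abara's interest in Brightpath Media Ltd, giving 48% + 39% = 87%.
Chain via Meridian Holdings Ltd → Summit Group plc (R3): 35% × 27% × 48% = 4.536% of Ashford Services GmbH.
Chain via Brightpath Media Ltd → Ironwood Manufacturing Inc. (R3): 87% × 26% × 42% = 9.5004% of Ashford Services GmbH.
Aggregating (R1): 4.536% + 9.5004% = 14.0364%.

14.0364%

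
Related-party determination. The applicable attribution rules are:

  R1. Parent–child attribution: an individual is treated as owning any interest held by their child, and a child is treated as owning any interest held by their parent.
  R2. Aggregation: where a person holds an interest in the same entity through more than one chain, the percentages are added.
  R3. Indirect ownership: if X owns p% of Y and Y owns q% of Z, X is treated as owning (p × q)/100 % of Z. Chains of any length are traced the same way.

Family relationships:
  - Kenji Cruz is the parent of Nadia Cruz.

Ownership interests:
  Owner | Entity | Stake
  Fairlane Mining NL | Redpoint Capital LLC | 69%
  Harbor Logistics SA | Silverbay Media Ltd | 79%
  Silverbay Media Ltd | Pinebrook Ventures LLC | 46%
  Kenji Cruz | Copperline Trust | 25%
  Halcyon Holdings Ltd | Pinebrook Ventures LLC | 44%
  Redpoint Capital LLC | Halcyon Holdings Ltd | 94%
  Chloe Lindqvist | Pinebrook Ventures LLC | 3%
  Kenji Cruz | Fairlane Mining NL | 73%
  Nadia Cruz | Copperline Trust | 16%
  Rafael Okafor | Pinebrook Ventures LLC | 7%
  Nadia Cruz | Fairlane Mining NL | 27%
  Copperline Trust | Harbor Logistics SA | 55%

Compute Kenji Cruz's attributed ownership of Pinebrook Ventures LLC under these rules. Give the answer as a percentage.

By parent–child attribution (R1), Kenji Cruz is treated as also owning Nadia Cruz's interest in Fairlane Mining NL, giving 73% + 27% = 100%.
By parent–child attribution (R1), Kenji Cruz is treated as also owning Nadia Cruz's interest in Copperline Trust, giving 25% + 16% = 41%.
Chain via Fairlane Mining NL → Redpoint Capital LLC → Halcyon Holdings Ltd (R3): 100% × 69% × 94% × 44% = 28.5384% of Pinebrook Ventures LLC.
Chain via Copperline Trust → Harbor Logistics SA → Silverbay Media Ltd (R3): 41% × 55% × 79% × 46% = 8.19467% of Pinebrook Ventures LLC.
Aggregating (R2): 28.5384% + 8.19467% = 36.73307%.

36.73307%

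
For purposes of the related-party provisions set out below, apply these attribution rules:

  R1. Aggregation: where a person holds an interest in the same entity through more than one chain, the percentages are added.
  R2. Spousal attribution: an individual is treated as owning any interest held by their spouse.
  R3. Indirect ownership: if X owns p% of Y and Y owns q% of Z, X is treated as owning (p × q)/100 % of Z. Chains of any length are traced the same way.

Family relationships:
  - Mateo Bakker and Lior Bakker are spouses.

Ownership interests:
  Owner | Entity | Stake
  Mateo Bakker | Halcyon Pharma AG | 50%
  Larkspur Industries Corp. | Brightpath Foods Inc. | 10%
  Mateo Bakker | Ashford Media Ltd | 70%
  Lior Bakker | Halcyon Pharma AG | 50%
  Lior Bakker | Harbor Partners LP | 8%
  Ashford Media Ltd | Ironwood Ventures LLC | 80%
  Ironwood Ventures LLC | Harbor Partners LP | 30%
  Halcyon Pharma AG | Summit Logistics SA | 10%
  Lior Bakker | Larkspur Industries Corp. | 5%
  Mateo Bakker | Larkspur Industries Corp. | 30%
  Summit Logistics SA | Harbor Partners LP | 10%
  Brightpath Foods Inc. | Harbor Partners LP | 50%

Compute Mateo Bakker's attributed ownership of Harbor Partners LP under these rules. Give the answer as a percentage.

27.55%

By spousal attribution (R2), Mateo Bakker is treated as also owning Lior Bakker's interest in Halcyon Pharma AG, giving 50% + 50% = 100%.
By spousal attribution (R2), Mateo Bakker is treated as also owning Lior Bakker's interest in Larkspur Industries Corp, giving 30% + 5% = 35%.
By spousal attribution (R2), Mateo Bakker is treated as owning Lior Bakker's 8% interest in Harbor Partners LP.
Chain via Halcyon Pharma AG → Summit Logistics SA (R3): 100% × 10% × 10% = 1% of Harbor Partners LP.
Chain via Ashford Media Ltd → Ironwood Ventures LLC (R3): 70% × 80% × 30% = 16.8% of Harbor Partners LP.
Chain via Larkspur Industries Corp. → Brightpath Foods Inc. (R3): 35% × 10% × 50% = 1.75% of Harbor Partners LP.
Direct interest in Harbor Partners LP: 8%.
Aggregating (R1): 1% + 16.8% + 1.75% + 8% = 27.55%.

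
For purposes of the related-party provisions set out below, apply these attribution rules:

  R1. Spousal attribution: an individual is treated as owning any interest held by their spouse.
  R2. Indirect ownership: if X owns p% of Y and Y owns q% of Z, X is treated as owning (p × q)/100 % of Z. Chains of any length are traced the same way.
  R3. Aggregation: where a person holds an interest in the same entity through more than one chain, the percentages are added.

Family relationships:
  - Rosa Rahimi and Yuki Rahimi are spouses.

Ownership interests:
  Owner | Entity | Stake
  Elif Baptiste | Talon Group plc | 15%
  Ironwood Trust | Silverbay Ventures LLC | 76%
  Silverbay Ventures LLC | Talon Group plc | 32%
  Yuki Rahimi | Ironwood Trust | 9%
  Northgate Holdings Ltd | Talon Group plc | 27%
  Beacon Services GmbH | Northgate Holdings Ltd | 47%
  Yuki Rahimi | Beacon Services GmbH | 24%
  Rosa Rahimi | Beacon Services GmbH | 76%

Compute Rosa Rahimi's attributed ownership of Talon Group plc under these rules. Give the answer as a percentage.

By spousal attribution (R1), Rosa Rahimi is treated as also owning Yuki Rahimi's interest in Beacon Services GmbH, giving 76% + 24% = 100%.
By spousal attribution (R1), Rosa Rahimi is treated as owning Yuki Rahimi's 9% interest in Ironwood Trust.
Chain via Beacon Services GmbH → Northgate Holdings Ltd (R2): 100% × 47% × 27% = 12.69% of Talon Group plc.
Chain via Ironwood Trust → Silverbay Ventures LLC (R2): 9% × 76% × 32% = 2.1888% of Talon Group plc.
Aggregating (R3): 12.69% + 2.1888% = 14.8788%.

14.8788%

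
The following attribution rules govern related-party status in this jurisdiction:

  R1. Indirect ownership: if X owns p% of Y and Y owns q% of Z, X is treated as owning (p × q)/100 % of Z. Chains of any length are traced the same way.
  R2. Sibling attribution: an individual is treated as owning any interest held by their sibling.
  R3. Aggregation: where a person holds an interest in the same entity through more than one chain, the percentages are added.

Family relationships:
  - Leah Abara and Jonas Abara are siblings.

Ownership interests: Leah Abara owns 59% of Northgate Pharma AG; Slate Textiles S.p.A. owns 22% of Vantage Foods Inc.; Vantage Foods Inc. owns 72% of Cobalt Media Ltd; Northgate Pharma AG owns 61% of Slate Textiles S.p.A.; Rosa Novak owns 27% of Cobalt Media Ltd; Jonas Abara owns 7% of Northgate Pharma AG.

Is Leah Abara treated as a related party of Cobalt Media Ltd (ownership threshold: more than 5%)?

Yes

By sibling attribution (R2), Leah Abara is treated as also owning Jonas Abara's interest in Northgate Pharma AG, giving 59% + 7% = 66%.
Chain via Northgate Pharma AG → Slate Textiles S.p.A. → Vantage Foods Inc. (R1): 66% × 61% × 22% × 72% = 6.377184% of Cobalt Media Ltd.
6.377184% exceeds the 5% threshold, so Leah is a related party to Cobalt Media Ltd.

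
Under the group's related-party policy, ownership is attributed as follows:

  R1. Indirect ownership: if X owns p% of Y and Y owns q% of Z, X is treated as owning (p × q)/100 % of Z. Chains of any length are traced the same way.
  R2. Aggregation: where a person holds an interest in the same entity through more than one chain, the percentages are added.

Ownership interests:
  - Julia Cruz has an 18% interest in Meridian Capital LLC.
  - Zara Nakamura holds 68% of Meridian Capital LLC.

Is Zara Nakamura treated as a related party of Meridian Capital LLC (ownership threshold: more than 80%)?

No

Direct interest in Meridian Capital LLC: 68%.
68% does not exceed the 80% threshold, so Zara is not a related party to Meridian Capital LLC.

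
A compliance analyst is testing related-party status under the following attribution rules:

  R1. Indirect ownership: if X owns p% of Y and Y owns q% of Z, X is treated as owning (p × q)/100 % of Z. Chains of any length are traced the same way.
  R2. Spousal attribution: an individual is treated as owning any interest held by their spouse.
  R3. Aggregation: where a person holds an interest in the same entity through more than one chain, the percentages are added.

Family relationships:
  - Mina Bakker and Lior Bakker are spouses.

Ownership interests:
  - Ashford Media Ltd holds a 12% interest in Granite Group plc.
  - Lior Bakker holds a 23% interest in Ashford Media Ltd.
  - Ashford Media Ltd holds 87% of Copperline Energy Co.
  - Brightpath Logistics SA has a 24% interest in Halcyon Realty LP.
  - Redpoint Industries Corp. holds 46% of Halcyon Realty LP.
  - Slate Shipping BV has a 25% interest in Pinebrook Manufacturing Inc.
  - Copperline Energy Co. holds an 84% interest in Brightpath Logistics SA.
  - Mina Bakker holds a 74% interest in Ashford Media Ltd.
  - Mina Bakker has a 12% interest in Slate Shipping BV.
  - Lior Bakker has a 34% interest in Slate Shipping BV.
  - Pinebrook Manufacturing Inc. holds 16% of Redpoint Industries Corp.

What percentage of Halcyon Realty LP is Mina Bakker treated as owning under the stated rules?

By spousal attribution (R2), Mina Bakker is treated as also owning Lior Bakker's interest in Slate Shipping BV, giving 12% + 34% = 46%.
By spousal attribution (R2), Mina Bakker is treated as also owning Lior Bakker's interest in Ashford Media Ltd, giving 74% + 23% = 97%.
Chain via Slate Shipping BV → Pinebrook Manufacturing Inc. → Redpoint Industries Corp. (R1): 46% × 25% × 16% × 46% = 0.8464% of Halcyon Realty LP.
Chain via Ashford Media Ltd → Copperline Energy Co. → Brightpath Logistics SA (R1): 97% × 87% × 84% × 24% = 17.013024% of Halcyon Realty LP.
Aggregating (R3): 0.8464% + 17.013024% = 17.859424%.

17.859424%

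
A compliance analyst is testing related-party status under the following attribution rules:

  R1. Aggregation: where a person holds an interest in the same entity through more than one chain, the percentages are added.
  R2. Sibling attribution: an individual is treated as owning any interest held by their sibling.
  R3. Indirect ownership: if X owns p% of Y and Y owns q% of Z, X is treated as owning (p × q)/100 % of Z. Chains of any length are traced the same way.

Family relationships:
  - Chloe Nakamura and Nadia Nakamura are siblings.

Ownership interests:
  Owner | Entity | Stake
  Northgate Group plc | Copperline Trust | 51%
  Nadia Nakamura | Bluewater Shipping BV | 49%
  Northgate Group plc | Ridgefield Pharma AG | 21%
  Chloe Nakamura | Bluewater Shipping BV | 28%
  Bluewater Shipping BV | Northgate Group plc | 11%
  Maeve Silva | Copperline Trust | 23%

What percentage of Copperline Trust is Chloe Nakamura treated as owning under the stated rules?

4.3197%

By sibling attribution (R2), Chloe Nakamura is treated as also owning Nadia Nakamura's interest in Bluewater Shipping BV, giving 28% + 49% = 77%.
Chain via Bluewater Shipping BV → Northgate Group plc (R3): 77% × 11% × 51% = 4.3197% of Copperline Trust.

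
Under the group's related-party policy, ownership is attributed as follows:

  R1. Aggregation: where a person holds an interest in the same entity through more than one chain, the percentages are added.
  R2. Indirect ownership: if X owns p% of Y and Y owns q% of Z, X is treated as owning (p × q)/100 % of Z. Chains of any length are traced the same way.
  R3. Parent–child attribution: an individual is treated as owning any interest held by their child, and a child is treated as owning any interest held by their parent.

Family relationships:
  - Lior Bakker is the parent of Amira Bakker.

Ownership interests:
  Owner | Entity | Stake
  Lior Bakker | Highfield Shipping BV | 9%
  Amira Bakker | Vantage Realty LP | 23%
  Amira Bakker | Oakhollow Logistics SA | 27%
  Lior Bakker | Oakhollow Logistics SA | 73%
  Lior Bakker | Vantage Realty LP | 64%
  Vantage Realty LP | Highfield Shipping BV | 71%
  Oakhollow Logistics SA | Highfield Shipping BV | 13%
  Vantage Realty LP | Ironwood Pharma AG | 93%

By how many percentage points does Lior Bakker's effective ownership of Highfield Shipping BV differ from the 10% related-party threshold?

By parent–child attribution (R3), Lior Bakker is treated as also owning Amira Bakker's interest in Oakhollow Logistics SA, giving 73% + 27% = 100%.
By parent–child attribution (R3), Lior Bakker is treated as also owning Amira Bakker's interest in Vantage Realty LP, giving 64% + 23% = 87%.
Chain via Oakhollow Logistics SA (R2): 100% × 13% = 13% of Highfield Shipping BV.
Chain via Vantage Realty LP (R2): 87% × 71% = 61.77% of Highfield Shipping BV.
Direct interest in Highfield Shipping BV: 9%.
Aggregating (R1): 13% + 61.77% + 9% = 83.77%.
83.77% exceeds the 10% threshold by 73.77 percentage points.

73.77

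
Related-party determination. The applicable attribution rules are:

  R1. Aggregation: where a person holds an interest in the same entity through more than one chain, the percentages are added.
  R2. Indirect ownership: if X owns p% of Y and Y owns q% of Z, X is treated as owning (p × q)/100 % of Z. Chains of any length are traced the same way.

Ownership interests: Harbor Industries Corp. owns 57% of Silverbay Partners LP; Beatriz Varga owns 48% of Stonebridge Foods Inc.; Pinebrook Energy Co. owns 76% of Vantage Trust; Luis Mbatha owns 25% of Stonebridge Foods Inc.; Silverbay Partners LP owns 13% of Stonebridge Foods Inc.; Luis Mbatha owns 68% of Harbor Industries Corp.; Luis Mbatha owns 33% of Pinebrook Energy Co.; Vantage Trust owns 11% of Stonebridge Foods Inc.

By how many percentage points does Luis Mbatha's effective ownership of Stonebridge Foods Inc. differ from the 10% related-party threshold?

22.7976

Chain via Harbor Industries Corp. → Silverbay Partners LP (R2): 68% × 57% × 13% = 5.0388% of Stonebridge Foods Inc.
Chain via Pinebrook Energy Co. → Vantage Trust (R2): 33% × 76% × 11% = 2.7588% of Stonebridge Foods Inc.
Direct interest in Stonebridge Foods Inc: 25%.
Aggregating (R1): 5.0388% + 2.7588% + 25% = 32.7976%.
32.7976% exceeds the 10% threshold by 22.7976 percentage points.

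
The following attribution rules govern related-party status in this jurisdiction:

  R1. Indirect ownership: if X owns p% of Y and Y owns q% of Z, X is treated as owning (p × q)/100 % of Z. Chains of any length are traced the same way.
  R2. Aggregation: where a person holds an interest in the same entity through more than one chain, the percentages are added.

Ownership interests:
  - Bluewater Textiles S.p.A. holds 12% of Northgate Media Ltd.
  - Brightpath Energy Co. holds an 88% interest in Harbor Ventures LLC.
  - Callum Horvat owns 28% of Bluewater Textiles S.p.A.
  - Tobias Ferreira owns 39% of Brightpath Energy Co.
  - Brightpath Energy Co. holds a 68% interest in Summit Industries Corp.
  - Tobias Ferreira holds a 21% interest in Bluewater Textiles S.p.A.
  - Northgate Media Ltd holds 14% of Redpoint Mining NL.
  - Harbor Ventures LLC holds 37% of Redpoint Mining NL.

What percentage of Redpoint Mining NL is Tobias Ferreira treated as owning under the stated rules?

13.0512%

Chain via Bluewater Textiles S.p.A. → Northgate Media Ltd (R1): 21% × 12% × 14% = 0.3528% of Redpoint Mining NL.
Chain via Brightpath Energy Co. → Harbor Ventures LLC (R1): 39% × 88% × 37% = 12.6984% of Redpoint Mining NL.
Aggregating (R2): 0.3528% + 12.6984% = 13.0512%.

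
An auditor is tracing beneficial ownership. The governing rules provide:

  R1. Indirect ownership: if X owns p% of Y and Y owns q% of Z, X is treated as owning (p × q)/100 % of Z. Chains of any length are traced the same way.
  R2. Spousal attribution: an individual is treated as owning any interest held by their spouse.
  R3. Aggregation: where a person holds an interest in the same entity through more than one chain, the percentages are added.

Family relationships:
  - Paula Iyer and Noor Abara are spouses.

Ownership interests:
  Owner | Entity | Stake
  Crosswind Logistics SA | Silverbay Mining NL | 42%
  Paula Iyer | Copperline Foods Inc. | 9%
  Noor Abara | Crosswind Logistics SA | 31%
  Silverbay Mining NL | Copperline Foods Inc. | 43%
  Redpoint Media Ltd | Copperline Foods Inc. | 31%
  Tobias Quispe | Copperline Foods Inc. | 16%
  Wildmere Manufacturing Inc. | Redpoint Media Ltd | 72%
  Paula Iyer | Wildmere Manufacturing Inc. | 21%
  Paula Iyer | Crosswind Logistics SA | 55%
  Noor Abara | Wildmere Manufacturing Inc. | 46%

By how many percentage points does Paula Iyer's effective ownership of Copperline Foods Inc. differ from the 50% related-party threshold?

10.514

By spousal attribution (R2), Paula Iyer is treated as also owning Noor Abara's interest in Crosswind Logistics SA, giving 55% + 31% = 86%.
By spousal attribution (R2), Paula Iyer is treated as also owning Noor Abara's interest in Wildmere Manufacturing Inc, giving 21% + 46% = 67%.
Chain via Crosswind Logistics SA → Silverbay Mining NL (R1): 86% × 42% × 43% = 15.5316% of Copperline Foods Inc.
Chain via Wildmere Manufacturing Inc. → Redpoint Media Ltd (R1): 67% × 72% × 31% = 14.9544% of Copperline Foods Inc.
Direct interest in Copperline Foods Inc: 9%.
Aggregating (R3): 15.5316% + 14.9544% + 9% = 39.486%.
39.486% falls short of the 50% threshold by 10.514 percentage points.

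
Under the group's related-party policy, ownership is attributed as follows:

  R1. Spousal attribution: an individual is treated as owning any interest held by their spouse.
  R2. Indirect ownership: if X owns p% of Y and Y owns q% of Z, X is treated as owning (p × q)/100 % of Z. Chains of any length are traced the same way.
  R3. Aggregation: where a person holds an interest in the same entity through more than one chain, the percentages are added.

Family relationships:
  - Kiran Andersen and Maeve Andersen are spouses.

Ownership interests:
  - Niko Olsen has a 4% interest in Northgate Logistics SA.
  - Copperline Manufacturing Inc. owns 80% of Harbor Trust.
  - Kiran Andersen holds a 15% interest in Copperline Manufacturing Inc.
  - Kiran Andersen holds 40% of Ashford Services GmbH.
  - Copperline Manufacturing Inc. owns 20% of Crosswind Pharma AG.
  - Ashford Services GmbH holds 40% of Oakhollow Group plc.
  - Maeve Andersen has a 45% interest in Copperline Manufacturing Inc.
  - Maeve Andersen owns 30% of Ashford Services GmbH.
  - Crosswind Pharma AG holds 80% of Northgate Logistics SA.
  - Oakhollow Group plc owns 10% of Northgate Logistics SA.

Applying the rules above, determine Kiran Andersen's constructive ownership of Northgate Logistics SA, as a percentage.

12.4%

By spousal attribution (R1), Kiran Andersen is treated as also owning Maeve Andersen's interest in Ashford Services GmbH, giving 40% + 30% = 70%.
By spousal attribution (R1), Kiran Andersen is treated as also owning Maeve Andersen's interest in Copperline Manufacturing Inc, giving 15% + 45% = 60%.
Chain via Ashford Services GmbH → Oakhollow Group plc (R2): 70% × 40% × 10% = 2.8% of Northgate Logistics SA.
Chain via Copperline Manufacturing Inc. → Crosswind Pharma AG (R2): 60% × 20% × 80% = 9.6% of Northgate Logistics SA.
Aggregating (R3): 2.8% + 9.6% = 12.4%.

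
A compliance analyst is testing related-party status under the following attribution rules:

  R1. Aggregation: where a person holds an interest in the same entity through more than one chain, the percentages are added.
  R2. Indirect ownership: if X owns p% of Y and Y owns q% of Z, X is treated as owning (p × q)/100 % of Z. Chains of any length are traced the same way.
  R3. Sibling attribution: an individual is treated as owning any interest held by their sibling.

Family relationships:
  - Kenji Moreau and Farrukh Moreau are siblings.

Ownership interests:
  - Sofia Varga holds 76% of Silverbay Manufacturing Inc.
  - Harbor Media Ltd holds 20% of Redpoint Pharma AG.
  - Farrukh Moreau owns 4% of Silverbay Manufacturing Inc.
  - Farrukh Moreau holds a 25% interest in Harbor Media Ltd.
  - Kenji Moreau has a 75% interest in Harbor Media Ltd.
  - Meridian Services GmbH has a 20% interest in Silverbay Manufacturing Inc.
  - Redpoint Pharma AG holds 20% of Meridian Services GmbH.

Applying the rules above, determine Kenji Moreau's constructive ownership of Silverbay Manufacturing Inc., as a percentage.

By sibling attribution (R3), Kenji Moreau is treated as also owning Farrukh Moreau's interest in Harbor Media Ltd, giving 75% + 25% = 100%.
By sibling attribution (R3), Kenji Moreau is treated as owning Farrukh Moreau's 4% interest in Silverbay Manufacturing Inc.
Chain via Harbor Media Ltd → Redpoint Pharma AG → Meridian Services GmbH (R2): 100% × 20% × 20% × 20% = 0.8% of Silverbay Manufacturing Inc.
Direct interest in Silverbay Manufacturing Inc: 4%.
Aggregating (R1): 0.8% + 4% = 4.8%.

4.8%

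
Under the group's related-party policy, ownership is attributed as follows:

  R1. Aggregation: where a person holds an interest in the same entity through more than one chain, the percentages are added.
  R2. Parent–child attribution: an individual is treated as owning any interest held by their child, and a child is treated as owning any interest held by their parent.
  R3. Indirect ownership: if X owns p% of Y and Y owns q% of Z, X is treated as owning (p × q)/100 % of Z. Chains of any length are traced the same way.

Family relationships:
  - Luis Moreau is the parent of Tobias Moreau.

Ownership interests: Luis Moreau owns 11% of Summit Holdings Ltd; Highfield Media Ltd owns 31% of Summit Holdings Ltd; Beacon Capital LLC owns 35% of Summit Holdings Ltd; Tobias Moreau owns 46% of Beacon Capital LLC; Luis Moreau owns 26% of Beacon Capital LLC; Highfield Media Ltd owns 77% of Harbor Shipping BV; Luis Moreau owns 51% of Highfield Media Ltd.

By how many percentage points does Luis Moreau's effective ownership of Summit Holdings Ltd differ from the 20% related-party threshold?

32.01

By parent–child attribution (R2), Luis Moreau is treated as also owning Tobias Moreau's interest in Beacon Capital LLC, giving 26% + 46% = 72%.
Chain via Highfield Media Ltd (R3): 51% × 31% = 15.81% of Summit Holdings Ltd.
Chain via Beacon Capital LLC (R3): 72% × 35% = 25.2% of Summit Holdings Ltd.
Direct interest in Summit Holdings Ltd: 11%.
Aggregating (R1): 15.81% + 25.2% + 11% = 52.01%.
52.01% exceeds the 20% threshold by 32.01 percentage points.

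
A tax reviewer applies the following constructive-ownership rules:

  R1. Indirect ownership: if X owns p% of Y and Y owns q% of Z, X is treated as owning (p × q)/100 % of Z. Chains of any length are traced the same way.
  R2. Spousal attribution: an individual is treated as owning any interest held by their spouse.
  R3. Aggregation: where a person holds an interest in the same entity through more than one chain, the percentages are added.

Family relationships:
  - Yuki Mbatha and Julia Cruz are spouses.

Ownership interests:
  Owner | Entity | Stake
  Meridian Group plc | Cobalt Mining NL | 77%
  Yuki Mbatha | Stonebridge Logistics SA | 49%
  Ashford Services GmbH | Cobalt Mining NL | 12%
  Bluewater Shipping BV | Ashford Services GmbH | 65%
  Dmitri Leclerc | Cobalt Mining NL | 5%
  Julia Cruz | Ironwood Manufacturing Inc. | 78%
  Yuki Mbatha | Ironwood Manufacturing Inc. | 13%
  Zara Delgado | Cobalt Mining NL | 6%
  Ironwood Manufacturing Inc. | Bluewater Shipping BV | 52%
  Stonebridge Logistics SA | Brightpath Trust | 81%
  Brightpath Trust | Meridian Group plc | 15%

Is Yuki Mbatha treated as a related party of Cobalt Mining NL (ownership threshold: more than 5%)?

Yes

By spousal attribution (R2), Yuki Mbatha is treated as also owning Julia Cruz's interest in Ironwood Manufacturing Inc, giving 13% + 78% = 91%.
Chain via Stonebridge Logistics SA → Brightpath Trust → Meridian Group plc (R1): 49% × 81% × 15% × 77% = 4.584195% of Cobalt Mining NL.
Chain via Ironwood Manufacturing Inc. → Bluewater Shipping BV → Ashford Services GmbH (R1): 91% × 52% × 65% × 12% = 3.69096% of Cobalt Mining NL.
Aggregating (R3): 4.584195% + 3.69096% = 8.275155%.
8.275155% exceeds the 5% threshold, so Yuki is a related party to Cobalt Mining NL.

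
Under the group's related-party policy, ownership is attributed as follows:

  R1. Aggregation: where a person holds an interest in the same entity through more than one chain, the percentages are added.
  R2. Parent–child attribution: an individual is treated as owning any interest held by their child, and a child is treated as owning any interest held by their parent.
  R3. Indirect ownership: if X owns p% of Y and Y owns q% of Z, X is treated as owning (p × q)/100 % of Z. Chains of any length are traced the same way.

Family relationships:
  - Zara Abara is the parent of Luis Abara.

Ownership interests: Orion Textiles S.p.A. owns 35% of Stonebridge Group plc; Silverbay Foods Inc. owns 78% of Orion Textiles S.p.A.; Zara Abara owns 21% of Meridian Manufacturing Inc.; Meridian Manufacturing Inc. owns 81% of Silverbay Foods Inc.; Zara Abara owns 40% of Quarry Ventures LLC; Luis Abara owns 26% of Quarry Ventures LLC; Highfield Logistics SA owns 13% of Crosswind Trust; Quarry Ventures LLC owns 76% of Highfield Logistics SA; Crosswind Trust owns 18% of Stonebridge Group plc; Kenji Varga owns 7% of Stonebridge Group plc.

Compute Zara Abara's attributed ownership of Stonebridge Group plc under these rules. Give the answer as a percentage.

5.817474%

By parent–child attribution (R2), Zara Abara is treated as also owning Luis Abara's interest in Quarry Ventures LLC, giving 40% + 26% = 66%.
Chain via Quarry Ventures LLC → Highfield Logistics SA → Crosswind Trust (R3): 66% × 76% × 13% × 18% = 1.173744% of Stonebridge Group plc.
Chain via Meridian Manufacturing Inc. → Silverbay Foods Inc. → Orion Textiles S.p.A. (R3): 21% × 81% × 78% × 35% = 4.64373% of Stonebridge Group plc.
Aggregating (R1): 1.173744% + 4.64373% = 5.817474%.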